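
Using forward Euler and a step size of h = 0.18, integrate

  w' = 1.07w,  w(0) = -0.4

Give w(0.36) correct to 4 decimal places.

Euler: w_{n+1} = w_n + h·f(t_n, w_n).
t=0.000000, w=-0.400000: f=-0.428000 → w ← -0.400000 + 0.18·(-0.428000) = -0.477040
t=0.180000, w=-0.477040: f=-0.510433 → w ← -0.477040 + 0.18·(-0.510433) = -0.568918
w(0.36) ≈ -0.5689

-0.5689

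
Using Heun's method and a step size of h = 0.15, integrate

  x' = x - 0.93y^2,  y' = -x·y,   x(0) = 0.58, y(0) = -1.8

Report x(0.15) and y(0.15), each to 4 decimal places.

0.2253, -1.6952

Heun on (x,y): k1 = f(t_n, state_n); k2 = f(t_n + h, state_n + h·k1); state_{n+1} = state_n + (h/2)·(k1 + k2).
0.000000: (0.580000, -1.800000)
  k1 = (-2.433200, 1.044000)
  predictor → (0.215020, -1.643400)
  k2 = (-2.296690, 0.353364)
  → (0.225258, -1.695198)
(x(0.15), y(0.15)) ≈ (0.2253, -1.6952)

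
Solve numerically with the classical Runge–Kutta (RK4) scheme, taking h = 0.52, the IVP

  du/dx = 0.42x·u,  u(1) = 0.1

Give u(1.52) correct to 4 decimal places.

RK4: k1 = f(x_n, u_n); k2 = f(x_n + h/2, u_n + (h/2)·k1); k3 = f(x_n + h/2, u_n + (h/2)·k2); k4 = f(x_n + h, u_n + h·k3); u_{n+1} = u_n + (h/6)·(k1 + 2k2 + 2k3 + k4).
x=1.000000, u=0.100000:
  k1 = f(1.000000, 0.100000) = 0.042000
  k2 = f(1.260000, 0.110920) = 0.058699
  k3 = f(1.260000, 0.115262) = 0.060996
  k4 = f(1.520000, 0.131718) = 0.084089
  u ← 0.100000 + (0.52/6)·(k1 + 2k2 + 2k3 + k4) = 0.131675
u(1.52) ≈ 0.1317

0.1317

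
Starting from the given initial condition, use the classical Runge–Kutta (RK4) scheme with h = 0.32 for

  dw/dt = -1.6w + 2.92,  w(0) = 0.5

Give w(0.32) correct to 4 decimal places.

RK4: k1 = f(t_n, w_n); k2 = f(t_n + h/2, w_n + (h/2)·k1); k3 = f(t_n + h/2, w_n + (h/2)·k2); k4 = f(t_n + h, w_n + h·k3); w_{n+1} = w_n + (h/6)·(k1 + 2k2 + 2k3 + k4).
t=0.000000, w=0.500000:
  k1 = f(0.000000, 0.500000) = 2.120000
  k2 = f(0.160000, 0.839200) = 1.577280
  k3 = f(0.160000, 0.752365) = 1.716216
  k4 = f(0.320000, 1.049189) = 1.241297
  w ← 0.500000 + (0.32/6)·(k1 + 2k2 + 2k3 + k4) = 1.030575
w(0.32) ≈ 1.0306

1.0306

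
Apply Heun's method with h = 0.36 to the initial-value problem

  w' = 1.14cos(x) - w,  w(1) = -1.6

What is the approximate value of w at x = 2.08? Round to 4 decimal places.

-0.6253

Heun: k1 = f(x_n, w_n); k2 = f(x_n + h, w_n + h·k1); w_{n+1} = w_n + (h/2)·(k1 + k2).
x=1.000000, w=-1.600000:
  k1 = f(1.000000, -1.600000) = 2.215945
  k2 = f(1.360000, -0.802260) = 1.040792
  w ← -1.600000 + (0.36/2)·(2.215945 + 1.040792) = -1.013787
x=1.360000, w=-1.013787:
  k1 = f(1.360000, -1.013787) = 1.252319
  k2 = f(1.720000, -0.562952) = 0.393491
  w ← -1.013787 + (0.36/2)·(1.252319 + 0.393491) = -0.717542
x=1.720000, w=-0.717542:
  k1 = f(1.720000, -0.717542) = 0.548080
  k2 = f(2.080000, -0.520233) = -0.035497
  w ← -0.717542 + (0.36/2)·(0.548080 + (-0.035497)) = -0.625277
w(2.08) ≈ -0.6253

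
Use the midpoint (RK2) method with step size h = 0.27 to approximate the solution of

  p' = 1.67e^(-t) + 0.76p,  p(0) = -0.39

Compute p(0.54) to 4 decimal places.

Midpoint: k1 = f(t_n, p_n); k2 = f(t_n + h/2, p_n + (h/2)·k1); p_{n+1} = p_n + h·k2.
t=0.000000, p=-0.390000:
  k1 = f(0.000000, -0.390000) = 1.373600
  k2 = f(0.135000, -0.204564) = 1.303637
  p ← -0.390000 + 0.27·1.303637 = -0.038018
t=0.270000, p=-0.038018:
  k1 = f(0.270000, -0.038018) = 1.245950
  k2 = f(0.405000, 0.130185) = 1.212792
  p ← -0.038018 + 0.27·1.212792 = 0.289436
p(0.54) ≈ 0.2894

0.2894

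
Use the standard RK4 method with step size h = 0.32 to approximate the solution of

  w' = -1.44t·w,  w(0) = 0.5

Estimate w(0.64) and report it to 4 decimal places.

RK4: k1 = f(t_n, w_n); k2 = f(t_n + h/2, w_n + (h/2)·k1); k3 = f(t_n + h/2, w_n + (h/2)·k2); k4 = f(t_n + h, w_n + h·k3); w_{n+1} = w_n + (h/6)·(k1 + 2k2 + 2k3 + k4).
t=0.000000, w=0.500000:
  k1 = f(0.000000, 0.500000) = 0.000000
  k2 = f(0.160000, 0.500000) = -0.115200
  k3 = f(0.160000, 0.481568) = -0.110953
  k4 = f(0.320000, 0.464495) = -0.214039
  w ← 0.500000 + (0.32/6)·(k1 + 2k2 + 2k3 + k4) = 0.464462
t=0.320000, w=0.464462:
  k1 = f(0.320000, 0.464462) = -0.214024
  k2 = f(0.480000, 0.430218) = -0.297366
  k3 = f(0.480000, 0.416883) = -0.288149
  k4 = f(0.640000, 0.372254) = -0.343069
  w ← 0.464462 + (0.32/6)·(k1 + 2k2 + 2k3 + k4) = 0.372295
w(0.64) ≈ 0.3723

0.3723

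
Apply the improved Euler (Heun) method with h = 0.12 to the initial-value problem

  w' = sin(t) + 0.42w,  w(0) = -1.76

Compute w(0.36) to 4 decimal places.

Heun: k1 = f(t_n, w_n); k2 = f(t_n + h, w_n + h·k1); w_{n+1} = w_n + (h/2)·(k1 + k2).
t=0.000000, w=-1.760000:
  k1 = f(0.000000, -1.760000) = -0.739200
  k2 = f(0.120000, -1.848704) = -0.656743
  w ← -1.760000 + (0.12/2)·(-0.739200 + (-0.656743)) = -1.843757
t=0.120000, w=-1.843757:
  k1 = f(0.120000, -1.843757) = -0.654666
  k2 = f(0.240000, -1.922316) = -0.569670
  w ← -1.843757 + (0.12/2)·(-0.654666 + (-0.569670)) = -1.917217
t=0.240000, w=-1.917217:
  k1 = f(0.240000, -1.917217) = -0.567528
  k2 = f(0.360000, -1.985320) = -0.481560
  w ← -1.917217 + (0.12/2)·(-0.567528 + (-0.481560)) = -1.980162
w(0.36) ≈ -1.9802

-1.9802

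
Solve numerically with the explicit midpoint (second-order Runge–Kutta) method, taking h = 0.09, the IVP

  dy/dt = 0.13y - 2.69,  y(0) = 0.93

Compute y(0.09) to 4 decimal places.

Midpoint: k1 = f(t_n, y_n); k2 = f(t_n + h/2, y_n + (h/2)·k1); y_{n+1} = y_n + h·k2.
t=0.000000, y=0.930000:
  k1 = f(0.000000, 0.930000) = -2.569100
  k2 = f(0.045000, 0.814391) = -2.584129
  y ← 0.930000 + 0.09·(-2.584129) = 0.697428
y(0.09) ≈ 0.6974

0.6974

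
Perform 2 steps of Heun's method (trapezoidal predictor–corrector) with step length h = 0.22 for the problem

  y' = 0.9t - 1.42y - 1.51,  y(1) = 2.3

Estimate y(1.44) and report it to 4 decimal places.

1.1252

Heun: k1 = f(t_n, y_n); k2 = f(t_n + h, y_n + h·k1); y_{n+1} = y_n + (h/2)·(k1 + k2).
t=1.000000, y=2.300000:
  k1 = f(1.000000, 2.300000) = -3.876000
  k2 = f(1.220000, 1.447280) = -2.467138
  y ← 2.300000 + (0.22/2)·(-3.876000 + (-2.467138)) = 1.602255
t=1.220000, y=1.602255:
  k1 = f(1.220000, 1.602255) = -2.687202
  k2 = f(1.440000, 1.011070) = -1.649720
  y ← 1.602255 + (0.22/2)·(-2.687202 + (-1.649720)) = 1.125193
y(1.44) ≈ 1.1252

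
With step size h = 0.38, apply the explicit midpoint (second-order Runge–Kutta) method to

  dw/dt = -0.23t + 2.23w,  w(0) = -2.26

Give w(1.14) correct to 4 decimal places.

-24.6095

Midpoint: k1 = f(t_n, w_n); k2 = f(t_n + h/2, w_n + (h/2)·k1); w_{n+1} = w_n + h·k2.
t=0.000000, w=-2.260000:
  k1 = f(0.000000, -2.260000) = -5.039800
  k2 = f(0.190000, -3.217562) = -7.218863
  w ← -2.260000 + 0.38·(-7.218863) = -5.003168
t=0.380000, w=-5.003168:
  k1 = f(0.380000, -5.003168) = -11.244465
  k2 = f(0.570000, -7.139616) = -16.052444
  w ← -5.003168 + 0.38·(-16.052444) = -11.103097
t=0.760000, w=-11.103097:
  k1 = f(0.760000, -11.103097) = -24.934706
  k2 = f(0.950000, -15.840691) = -35.543241
  w ← -11.103097 + 0.38·(-35.543241) = -24.609529
w(1.14) ≈ -24.6095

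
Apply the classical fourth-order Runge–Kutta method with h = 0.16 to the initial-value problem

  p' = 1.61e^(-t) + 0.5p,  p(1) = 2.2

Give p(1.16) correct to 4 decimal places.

2.4745

RK4: k1 = f(t_n, p_n); k2 = f(t_n + h/2, p_n + (h/2)·k1); k3 = f(t_n + h/2, p_n + (h/2)·k2); k4 = f(t_n + h, p_n + h·k3); p_{n+1} = p_n + (h/6)·(k1 + 2k2 + 2k3 + k4).
t=1.000000, p=2.200000:
  k1 = f(1.000000, 2.200000) = 1.692286
  k2 = f(1.080000, 2.335383) = 1.714440
  k3 = f(1.080000, 2.337155) = 1.715326
  k4 = f(1.160000, 2.474452) = 1.741939
  p ← 2.200000 + (0.16/6)·(k1 + 2k2 + 2k3 + k4) = 2.474500
p(1.16) ≈ 2.4745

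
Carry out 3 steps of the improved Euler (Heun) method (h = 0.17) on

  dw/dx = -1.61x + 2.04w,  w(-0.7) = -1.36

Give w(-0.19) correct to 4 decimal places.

-3.0895

Heun: k1 = f(x_n, w_n); k2 = f(x_n + h, w_n + h·k1); w_{n+1} = w_n + (h/2)·(k1 + k2).
x=-0.700000, w=-1.360000:
  k1 = f(-0.700000, -1.360000) = -1.647400
  k2 = f(-0.530000, -1.640058) = -2.492418
  w ← -1.360000 + (0.17/2)·(-1.647400 + (-2.492418)) = -1.711885
x=-0.530000, w=-1.711885:
  k1 = f(-0.530000, -1.711885) = -2.638944
  k2 = f(-0.360000, -2.160505) = -3.827830
  w ← -1.711885 + (0.17/2)·(-2.638944 + (-3.827830)) = -2.261560
x=-0.360000, w=-2.261560:
  k1 = f(-0.360000, -2.261560) = -4.033983
  k2 = f(-0.190000, -2.947338) = -5.706669
  w ← -2.261560 + (0.17/2)·(-4.033983 + (-5.706669)) = -3.089516
w(-0.19) ≈ -3.0895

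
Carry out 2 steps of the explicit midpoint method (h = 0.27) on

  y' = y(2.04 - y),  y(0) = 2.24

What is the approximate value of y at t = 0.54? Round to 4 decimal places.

Midpoint: k1 = f(t_n, y_n); k2 = f(t_n + h/2, y_n + (h/2)·k1); y_{n+1} = y_n + h·k2.
t=0.000000, y=2.240000:
  k1 = f(0.000000, 2.240000) = -0.448000
  k2 = f(0.135000, 2.179520) = -0.304087
  y ← 2.240000 + 0.27·(-0.304087) = 2.157897
t=0.270000, y=2.157897:
  k1 = f(0.270000, 2.157897) = -0.254409
  k2 = f(0.405000, 2.123551) = -0.177426
  y ← 2.157897 + 0.27·(-0.177426) = 2.109992
y(0.54) ≈ 2.1100

2.1100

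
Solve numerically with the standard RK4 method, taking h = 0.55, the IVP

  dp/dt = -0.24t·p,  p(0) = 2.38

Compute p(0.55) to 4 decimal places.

2.2952

RK4: k1 = f(t_n, p_n); k2 = f(t_n + h/2, p_n + (h/2)·k1); k3 = f(t_n + h/2, p_n + (h/2)·k2); k4 = f(t_n + h, p_n + h·k3); p_{n+1} = p_n + (h/6)·(k1 + 2k2 + 2k3 + k4).
t=0.000000, p=2.380000:
  k1 = f(0.000000, 2.380000) = 0.000000
  k2 = f(0.275000, 2.380000) = -0.157080
  k3 = f(0.275000, 2.336803) = -0.154229
  k4 = f(0.550000, 2.295174) = -0.302963
  p ← 2.380000 + (0.55/6)·(k1 + 2k2 + 2k3 + k4) = 2.295155
p(0.55) ≈ 2.2952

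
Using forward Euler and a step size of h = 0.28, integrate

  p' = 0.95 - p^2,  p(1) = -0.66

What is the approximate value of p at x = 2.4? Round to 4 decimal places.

0.4332

Euler: p_{n+1} = p_n + h·f(x_n, p_n).
x=1.000000, p=-0.660000: f=0.514400 → p ← -0.660000 + 0.28·0.514400 = -0.515968
x=1.280000, p=-0.515968: f=0.683777 → p ← -0.515968 + 0.28·0.683777 = -0.324510
x=1.560000, p=-0.324510: f=0.844693 → p ← -0.324510 + 0.28·0.844693 = -0.087996
x=1.840000, p=-0.087996: f=0.942257 → p ← -0.087996 + 0.28·0.942257 = 0.175835
x=2.120000, p=0.175835: f=0.919082 → p ← 0.175835 + 0.28·0.919082 = 0.433178
p(2.4) ≈ 0.4332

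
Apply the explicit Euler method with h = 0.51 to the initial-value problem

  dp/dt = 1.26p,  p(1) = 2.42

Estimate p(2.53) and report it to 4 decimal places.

10.7253

Euler: p_{n+1} = p_n + h·f(t_n, p_n).
t=1.000000, p=2.420000: f=3.049200 → p ← 2.420000 + 0.51·3.049200 = 3.975092
t=1.510000, p=3.975092: f=5.008616 → p ← 3.975092 + 0.51·5.008616 = 6.529486
t=2.020000, p=6.529486: f=8.227153 → p ← 6.529486 + 0.51·8.227153 = 10.725334
p(2.53) ≈ 10.7253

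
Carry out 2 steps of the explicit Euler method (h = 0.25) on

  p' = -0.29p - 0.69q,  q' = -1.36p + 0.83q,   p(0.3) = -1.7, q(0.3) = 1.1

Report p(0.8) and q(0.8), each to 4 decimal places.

-1.9673, 2.9024

Euler on (p,q): p_{n+1} = p_n + h·p', q_{n+1} = q_n + h·q'.
0.300000: (-1.700000, 1.100000); f=(-0.266000, 3.225000) → (-1.766500, 1.906250)
0.550000: (-1.766500, 1.906250); f=(-0.803028, 3.984628) → (-1.967257, 2.902407)
(p(0.8), q(0.8)) ≈ (-1.9673, 2.9024)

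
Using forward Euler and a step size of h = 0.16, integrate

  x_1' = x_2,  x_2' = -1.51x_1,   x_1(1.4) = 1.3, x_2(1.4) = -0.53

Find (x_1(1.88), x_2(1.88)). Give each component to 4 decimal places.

Euler on (x_1,x_2): x_1_{n+1} = x_1_n + h·x_1', x_2_{n+1} = x_2_n + h·x_2'.
1.400000: (1.300000, -0.530000); f=(-0.530000, -1.963000) → (1.215200, -0.844080)
1.560000: (1.215200, -0.844080); f=(-0.844080, -1.834952) → (1.080147, -1.137672)
1.720000: (1.080147, -1.137672); f=(-1.137672, -1.631022) → (0.898120, -1.398636)
(x_1(1.88), x_2(1.88)) ≈ (0.8981, -1.3986)

0.8981, -1.3986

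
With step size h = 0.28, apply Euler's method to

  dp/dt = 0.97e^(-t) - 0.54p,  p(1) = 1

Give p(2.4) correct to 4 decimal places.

Euler: p_{n+1} = p_n + h·f(t_n, p_n).
t=1.000000, p=1.000000: f=-0.183157 → p ← 1.000000 + 0.28·(-0.183157) = 0.948716
t=1.280000, p=0.948716: f=-0.242610 → p ← 0.948716 + 0.28·(-0.242610) = 0.880785
t=1.560000, p=0.880785: f=-0.271792 → p ← 0.880785 + 0.28·(-0.271792) = 0.804683
t=1.840000, p=0.804683: f=-0.280476 → p ← 0.804683 + 0.28·(-0.280476) = 0.726150
t=2.120000, p=0.726150: f=-0.275690 → p ← 0.726150 + 0.28·(-0.275690) = 0.648957
p(2.4) ≈ 0.6490

0.6490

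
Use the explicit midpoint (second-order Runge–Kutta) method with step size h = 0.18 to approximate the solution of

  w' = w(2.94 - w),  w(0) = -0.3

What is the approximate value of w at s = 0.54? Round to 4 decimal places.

Midpoint: k1 = f(s_n, w_n); k2 = f(s_n + h/2, w_n + (h/2)·k1); w_{n+1} = w_n + h·k2.
s=0.000000, w=-0.300000:
  k1 = f(0.000000, -0.300000) = -0.972000
  k2 = f(0.090000, -0.387480) = -1.289332
  w ← -0.300000 + 0.18·(-1.289332) = -0.532080
s=0.180000, w=-0.532080:
  k1 = f(0.180000, -0.532080) = -1.847423
  k2 = f(0.270000, -0.698348) = -2.540832
  w ← -0.532080 + 0.18·(-2.540832) = -0.989430
s=0.360000, w=-0.989430:
  k1 = f(0.360000, -0.989430) = -3.887894
  k2 = f(0.450000, -1.339340) = -5.731491
  w ← -0.989430 + 0.18·(-5.731491) = -2.021098
w(0.54) ≈ -2.0211

-2.0211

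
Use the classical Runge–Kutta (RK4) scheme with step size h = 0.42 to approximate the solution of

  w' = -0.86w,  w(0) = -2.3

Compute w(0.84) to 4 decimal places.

RK4: k1 = f(t_n, w_n); k2 = f(t_n + h/2, w_n + (h/2)·k1); k3 = f(t_n + h/2, w_n + (h/2)·k2); k4 = f(t_n + h, w_n + h·k3); w_{n+1} = w_n + (h/6)·(k1 + 2k2 + 2k3 + k4).
t=0.000000, w=-2.300000:
  k1 = f(0.000000, -2.300000) = 1.978000
  k2 = f(0.210000, -1.884620) = 1.620773
  k3 = f(0.210000, -1.959638) = 1.685288
  k4 = f(0.420000, -1.592179) = 1.369274
  w ← -2.300000 + (0.42/6)·(k1 + 2k2 + 2k3 + k4) = -1.602842
t=0.420000, w=-1.602842:
  k1 = f(0.420000, -1.602842) = 1.378444
  k2 = f(0.630000, -1.313369) = 1.129497
  k3 = f(0.630000, -1.365648) = 1.174457
  k4 = f(0.840000, -1.109570) = 0.954230
  w ← -1.602842 + (0.42/6)·(k1 + 2k2 + 2k3 + k4) = -1.117001
w(0.84) ≈ -1.1170

-1.1170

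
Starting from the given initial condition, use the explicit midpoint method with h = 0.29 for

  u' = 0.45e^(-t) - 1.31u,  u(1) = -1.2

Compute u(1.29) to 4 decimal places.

Midpoint: k1 = f(t_n, u_n); k2 = f(t_n + h/2, u_n + (h/2)·k1); u_{n+1} = u_n + h·k2.
t=1.000000, u=-1.200000:
  k1 = f(1.000000, -1.200000) = 1.737546
  k2 = f(1.145000, -0.948056) = 1.385154
  u ← -1.200000 + 0.29·1.385154 = -0.798305
u(1.29) ≈ -0.7983

-0.7983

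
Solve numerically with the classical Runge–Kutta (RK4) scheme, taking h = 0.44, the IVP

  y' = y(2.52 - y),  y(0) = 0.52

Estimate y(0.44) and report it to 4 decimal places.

RK4: k1 = f(x_n, y_n); k2 = f(x_n + h/2, y_n + (h/2)·k1); k3 = f(x_n + h/2, y_n + (h/2)·k2); k4 = f(x_n + h, y_n + h·k3); y_{n+1} = y_n + (h/6)·(k1 + 2k2 + 2k3 + k4).
x=0.000000, y=0.520000:
  k1 = f(0.000000, 0.520000) = 1.040000
  k2 = f(0.220000, 0.748800) = 1.326275
  k3 = f(0.220000, 0.811780) = 1.386699
  k4 = f(0.440000, 1.130148) = 1.570738
  y ← 0.520000 + (0.44/6)·(k1 + 2k2 + 2k3 + k4) = 1.109357
y(0.44) ≈ 1.1094

1.1094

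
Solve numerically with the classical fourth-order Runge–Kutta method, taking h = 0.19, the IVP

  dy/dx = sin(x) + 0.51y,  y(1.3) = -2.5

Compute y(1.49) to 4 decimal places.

-2.5583

RK4: k1 = f(x_n, y_n); k2 = f(x_n + h/2, y_n + (h/2)·k1); k3 = f(x_n + h/2, y_n + (h/2)·k2); k4 = f(x_n + h, y_n + h·k3); y_{n+1} = y_n + (h/6)·(k1 + 2k2 + 2k3 + k4).
x=1.300000, y=-2.500000:
  k1 = f(1.300000, -2.500000) = -0.311442
  k2 = f(1.395000, -2.529587) = -0.305502
  k3 = f(1.395000, -2.529023) = -0.305214
  k4 = f(1.490000, -2.557991) = -0.307837
  y ← -2.500000 + (0.19/6)·(k1 + 2k2 + 2k3 + k4) = -2.558289
y(1.49) ≈ -2.5583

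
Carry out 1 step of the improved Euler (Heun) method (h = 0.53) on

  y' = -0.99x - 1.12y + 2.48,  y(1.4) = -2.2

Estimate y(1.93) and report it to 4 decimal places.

Heun: k1 = f(x_n, y_n); k2 = f(x_n + h, y_n + h·k1); y_{n+1} = y_n + (h/2)·(k1 + k2).
x=1.400000, y=-2.200000:
  k1 = f(1.400000, -2.200000) = 3.558000
  k2 = f(1.930000, -0.314260) = 0.921271
  y ← -2.200000 + (0.53/2)·(3.558000 + 0.921271) = -1.012993
y(1.93) ≈ -1.0130

-1.0130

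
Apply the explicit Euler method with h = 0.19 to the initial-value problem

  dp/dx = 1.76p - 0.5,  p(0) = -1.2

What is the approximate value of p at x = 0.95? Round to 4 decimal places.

Euler: p_{n+1} = p_n + h·f(x_n, p_n).
x=0.000000, p=-1.200000: f=-2.612000 → p ← -1.200000 + 0.19·(-2.612000) = -1.696280
x=0.190000, p=-1.696280: f=-3.485453 → p ← -1.696280 + 0.19·(-3.485453) = -2.358516
x=0.380000, p=-2.358516: f=-4.650988 → p ← -2.358516 + 0.19·(-4.650988) = -3.242204
x=0.570000, p=-3.242204: f=-6.206279 → p ← -3.242204 + 0.19·(-6.206279) = -4.421397
x=0.760000, p=-4.421397: f=-8.281658 → p ← -4.421397 + 0.19·(-8.281658) = -5.994912
p(0.95) ≈ -5.9949

-5.9949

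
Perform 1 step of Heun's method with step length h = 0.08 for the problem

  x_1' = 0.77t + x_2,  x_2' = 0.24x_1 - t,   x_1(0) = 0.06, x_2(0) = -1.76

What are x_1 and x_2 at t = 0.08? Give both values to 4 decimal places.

Heun on (x_1,x_2): k1 = f(t_n, state_n); k2 = f(t_n + h, state_n + h·k1); state_{n+1} = state_n + (h/2)·(k1 + k2).
0.000000: (0.060000, -1.760000)
  k1 = (-1.760000, 0.014400)
  predictor → (-0.080800, -1.758848)
  k2 = (-1.697248, -0.099392)
  → (-0.078290, -1.763400)
(x_1(0.08), x_2(0.08)) ≈ (-0.0783, -1.7634)

-0.0783, -1.7634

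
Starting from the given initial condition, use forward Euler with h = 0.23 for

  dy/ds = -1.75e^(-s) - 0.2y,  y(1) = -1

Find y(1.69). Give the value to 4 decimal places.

Euler: y_{n+1} = y_n + h·f(s_n, y_n).
s=1.000000, y=-1.000000: f=-0.443789 → y ← -1.000000 + 0.23·(-0.443789) = -1.102071
s=1.230000, y=-1.102071: f=-0.291098 → y ← -1.102071 + 0.23·(-0.291098) = -1.169024
s=1.460000, y=-1.169024: f=-0.172609 → y ← -1.169024 + 0.23·(-0.172609) = -1.208724
y(1.69) ≈ -1.2087

-1.2087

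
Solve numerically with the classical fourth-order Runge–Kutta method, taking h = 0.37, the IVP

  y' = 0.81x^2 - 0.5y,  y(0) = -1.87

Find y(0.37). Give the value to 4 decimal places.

-1.5411

RK4: k1 = f(x_n, y_n); k2 = f(x_n + h/2, y_n + (h/2)·k1); k3 = f(x_n + h/2, y_n + (h/2)·k2); k4 = f(x_n + h, y_n + h·k3); y_{n+1} = y_n + (h/6)·(k1 + 2k2 + 2k3 + k4).
x=0.000000, y=-1.870000:
  k1 = f(0.000000, -1.870000) = 0.935000
  k2 = f(0.185000, -1.697025) = 0.876235
  k3 = f(0.185000, -1.707897) = 0.881671
  k4 = f(0.370000, -1.543782) = 0.882780
  y ← -1.870000 + (0.37/6)·(k1 + 2k2 + 2k3 + k4) = -1.541095
y(0.37) ≈ -1.5411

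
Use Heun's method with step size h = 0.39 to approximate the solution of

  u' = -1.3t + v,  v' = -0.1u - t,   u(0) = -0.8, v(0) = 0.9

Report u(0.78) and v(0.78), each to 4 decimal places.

-0.5331, 0.6387

Heun on (u,v): k1 = f(t_n, state_n); k2 = f(t_n + h, state_n + h·k1); state_{n+1} = state_n + (h/2)·(k1 + k2).
0.000000: (-0.800000, 0.900000)
  k1 = (0.900000, 0.080000)
  predictor → (-0.449000, 0.931200)
  k2 = (0.424200, -0.345100)
  → (-0.541781, 0.848306)
0.390000: (-0.541781, 0.848306)
  k1 = (0.341306, -0.335822)
  predictor → (-0.408672, 0.717335)
  k2 = (-0.296665, -0.739133)
  → (-0.533076, 0.638689)
(u(0.78), v(0.78)) ≈ (-0.5331, 0.6387)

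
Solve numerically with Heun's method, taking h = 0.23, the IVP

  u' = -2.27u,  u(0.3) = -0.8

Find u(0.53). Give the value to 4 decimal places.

Heun: k1 = f(t_n, u_n); k2 = f(t_n + h, u_n + h·k1); u_{n+1} = u_n + (h/2)·(k1 + k2).
t=0.300000, u=-0.800000:
  k1 = f(0.300000, -0.800000) = 1.816000
  k2 = f(0.530000, -0.382320) = 0.867866
  u ← -0.800000 + (0.23/2)·(1.816000 + 0.867866) = -0.491355
u(0.53) ≈ -0.4914

-0.4914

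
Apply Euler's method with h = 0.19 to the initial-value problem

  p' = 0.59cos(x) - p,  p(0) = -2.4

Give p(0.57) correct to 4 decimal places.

-1.0086

Euler: p_{n+1} = p_n + h·f(x_n, p_n).
x=0.000000, p=-2.400000: f=2.990000 → p ← -2.400000 + 0.19·2.990000 = -1.831900
x=0.190000, p=-1.831900: f=2.411282 → p ← -1.831900 + 0.19·2.411282 = -1.373756
x=0.380000, p=-1.373756: f=1.921668 → p ← -1.373756 + 0.19·1.921668 = -1.008639
p(0.57) ≈ -1.0086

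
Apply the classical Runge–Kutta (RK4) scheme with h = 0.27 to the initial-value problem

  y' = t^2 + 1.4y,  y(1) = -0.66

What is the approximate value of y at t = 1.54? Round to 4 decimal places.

RK4: k1 = f(t_n, y_n); k2 = f(t_n + h/2, y_n + (h/2)·k1); k3 = f(t_n + h/2, y_n + (h/2)·k2); k4 = f(t_n + h, y_n + h·k3); y_{n+1} = y_n + (h/6)·(k1 + 2k2 + 2k3 + k4).
t=1.000000, y=-0.660000:
  k1 = f(1.000000, -0.660000) = 0.076000
  k2 = f(1.135000, -0.649740) = 0.378589
  k3 = f(1.135000, -0.608890) = 0.435778
  k4 = f(1.270000, -0.542340) = 0.853624
  y ← -0.660000 + (0.27/6)·(k1 + 2k2 + 2k3 + k4) = -0.544874
t=1.270000, y=-0.544874:
  k1 = f(1.270000, -0.544874) = 0.850077
  k2 = f(1.405000, -0.430114) = 1.371866
  k3 = f(1.405000, -0.359672) = 1.470484
  k4 = f(1.540000, -0.147843) = 2.164620
  y ← -0.544874 + (0.27/6)·(k1 + 2k2 + 2k3 + k4) = -0.153401
y(1.54) ≈ -0.1534

-0.1534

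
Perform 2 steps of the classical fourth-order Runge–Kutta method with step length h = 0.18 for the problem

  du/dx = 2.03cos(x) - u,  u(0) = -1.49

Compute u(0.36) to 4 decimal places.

-0.4402

RK4: k1 = f(x_n, u_n); k2 = f(x_n + h/2, u_n + (h/2)·k1); k3 = f(x_n + h/2, u_n + (h/2)·k2); k4 = f(x_n + h, u_n + h·k3); u_{n+1} = u_n + (h/6)·(k1 + 2k2 + 2k3 + k4).
x=0.000000, u=-1.490000:
  k1 = f(0.000000, -1.490000) = 3.520000
  k2 = f(0.090000, -1.173200) = 3.194984
  k3 = f(0.090000, -1.202451) = 3.224235
  k4 = f(0.180000, -0.909638) = 2.906840
  u ← -1.490000 + (0.18/6)·(k1 + 2k2 + 2k3 + k4) = -0.912042
x=0.180000, u=-0.912042:
  k1 = f(0.180000, -0.912042) = 2.909244
  k2 = f(0.270000, -0.650210) = 2.606665
  k3 = f(0.270000, -0.677442) = 2.633897
  k4 = f(0.360000, -0.437940) = 2.337811
  u ← -0.912042 + (0.18/6)·(k1 + 2k2 + 2k3 + k4) = -0.440196
u(0.36) ≈ -0.4402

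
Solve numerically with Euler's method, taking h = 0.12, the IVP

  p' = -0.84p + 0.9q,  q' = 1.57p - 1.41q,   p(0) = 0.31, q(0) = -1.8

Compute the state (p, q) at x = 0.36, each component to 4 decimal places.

Euler on (p,q): p_{n+1} = p_n + h·p', q_{n+1} = q_n + h·q'.
0.000000: (0.310000, -1.800000); f=(-1.880400, 3.024700) → (0.084352, -1.437036)
0.120000: (0.084352, -1.437036); f=(-1.364188, 2.158653) → (-0.079351, -1.177998)
0.240000: (-0.079351, -1.177998); f=(-0.993543, 1.536396) → (-0.198576, -0.993630)
(p(0.36), q(0.36)) ≈ (-0.1986, -0.9936)

-0.1986, -0.9936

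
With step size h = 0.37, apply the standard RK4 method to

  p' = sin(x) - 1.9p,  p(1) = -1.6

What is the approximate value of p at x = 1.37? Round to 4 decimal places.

-0.5477

RK4: k1 = f(x_n, p_n); k2 = f(x_n + h/2, p_n + (h/2)·k1); k3 = f(x_n + h/2, p_n + (h/2)·k2); k4 = f(x_n + h, p_n + h·k3); p_{n+1} = p_n + (h/6)·(k1 + 2k2 + 2k3 + k4).
x=1.000000, p=-1.600000:
  k1 = f(1.000000, -1.600000) = 3.881471
  k2 = f(1.185000, -0.881928) = 2.602162
  k3 = f(1.185000, -1.118600) = 3.051839
  k4 = f(1.370000, -0.470820) = 1.874465
  p ← -1.600000 + (0.37/6)·(k1 + 2k2 + 2k3 + k4) = -0.547724
p(1.37) ≈ -0.5477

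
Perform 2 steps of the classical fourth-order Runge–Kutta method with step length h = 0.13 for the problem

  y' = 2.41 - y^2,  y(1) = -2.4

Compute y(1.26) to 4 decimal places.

RK4: k1 = f(x_n, y_n); k2 = f(x_n + h/2, y_n + (h/2)·k1); k3 = f(x_n + h/2, y_n + (h/2)·k2); k4 = f(x_n + h, y_n + h·k3); y_{n+1} = y_n + (h/6)·(k1 + 2k2 + 2k3 + k4).
x=1.000000, y=-2.400000:
  k1 = f(1.000000, -2.400000) = -3.350000
  k2 = f(1.065000, -2.617750) = -4.442615
  k3 = f(1.065000, -2.688770) = -4.819484
  k4 = f(1.130000, -3.026533) = -6.749902
  y ← -2.400000 + (0.13/6)·(k1 + 2k2 + 2k3 + k4) = -3.020189
x=1.130000, y=-3.020189:
  k1 = f(1.130000, -3.020189) = -6.711541
  k2 = f(1.195000, -3.456439) = -9.536970
  k3 = f(1.195000, -3.640092) = -10.840269
  k4 = f(1.260000, -4.429424) = -17.209795
  y ← -3.020189 + (0.13/6)·(k1 + 2k2 + 2k3 + k4) = -4.421498
y(1.26) ≈ -4.4215

-4.4215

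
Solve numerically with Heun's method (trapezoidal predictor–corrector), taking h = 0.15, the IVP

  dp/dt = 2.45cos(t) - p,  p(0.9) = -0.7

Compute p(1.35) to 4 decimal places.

-0.0862

Heun: k1 = f(t_n, p_n); k2 = f(t_n + h, p_n + h·k1); p_{n+1} = p_n + (h/2)·(k1 + k2).
t=0.900000, p=-0.700000:
  k1 = f(0.900000, -0.700000) = 2.222944
  k2 = f(1.050000, -0.366558) = 1.585607
  p ← -0.700000 + (0.15/2)·(2.222944 + 1.585607) = -0.414359
t=1.050000, p=-0.414359:
  k1 = f(1.050000, -0.414359) = 1.633408
  k2 = f(1.200000, -0.169347) = 1.057124
  p ← -0.414359 + (0.15/2)·(1.633408 + 1.057124) = -0.212569
t=1.200000, p=-0.212569:
  k1 = f(1.200000, -0.212569) = 1.100345
  k2 = f(1.350000, -0.047517) = 0.584083
  p ← -0.212569 + (0.15/2)·(1.100345 + 0.584083) = -0.086237
p(1.35) ≈ -0.0862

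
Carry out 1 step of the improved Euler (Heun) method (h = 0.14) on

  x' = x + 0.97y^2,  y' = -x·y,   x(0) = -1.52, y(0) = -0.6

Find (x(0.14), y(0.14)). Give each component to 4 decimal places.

Heun on (x,y): k1 = f(t_n, state_n); k2 = f(t_n + h, state_n + h·k1); state_{n+1} = state_n + (h/2)·(k1 + k2).
0.000000: (-1.520000, -0.600000)
  k1 = (-1.170800, -0.912000)
  predictor → (-1.683912, -0.727680)
  k2 = (-1.170279, -1.225349)
  → (-1.683876, -0.749614)
(x(0.14), y(0.14)) ≈ (-1.6839, -0.7496)

-1.6839, -0.7496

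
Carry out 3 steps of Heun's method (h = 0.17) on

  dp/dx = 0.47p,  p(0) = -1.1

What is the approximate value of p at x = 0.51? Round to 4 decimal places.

Heun: k1 = f(x_n, p_n); k2 = f(x_n + h, p_n + h·k1); p_{n+1} = p_n + (h/2)·(k1 + k2).
x=0.000000, p=-1.100000:
  k1 = f(0.000000, -1.100000) = -0.517000
  k2 = f(0.170000, -1.187890) = -0.558308
  p ← -1.100000 + (0.17/2)·(-0.517000 + (-0.558308)) = -1.191401
x=0.170000, p=-1.191401:
  k1 = f(0.170000, -1.191401) = -0.559959
  k2 = f(0.340000, -1.286594) = -0.604699
  p ← -1.191401 + (0.17/2)·(-0.559959 + (-0.604699)) = -1.290397
x=0.340000, p=-1.290397:
  k1 = f(0.340000, -1.290397) = -0.606487
  k2 = f(0.510000, -1.393500) = -0.654945
  p ← -1.290397 + (0.17/2)·(-0.606487 + (-0.654945)) = -1.397619
p(0.51) ≈ -1.3976

-1.3976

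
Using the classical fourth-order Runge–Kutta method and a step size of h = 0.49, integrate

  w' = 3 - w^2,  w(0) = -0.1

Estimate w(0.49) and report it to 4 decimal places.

1.1334

RK4: k1 = f(x_n, w_n); k2 = f(x_n + h/2, w_n + (h/2)·k1); k3 = f(x_n + h/2, w_n + (h/2)·k2); k4 = f(x_n + h, w_n + h·k3); w_{n+1} = w_n + (h/6)·(k1 + 2k2 + 2k3 + k4).
x=0.000000, w=-0.100000:
  k1 = f(0.000000, -0.100000) = 2.990000
  k2 = f(0.245000, 0.632550) = 2.599880
  k3 = f(0.245000, 0.536971) = 2.711662
  k4 = f(0.490000, 1.228715) = 1.490260
  w ← -0.100000 + (0.49/6)·(k1 + 2k2 + 2k3 + k4) = 1.133440
w(0.49) ≈ 1.1334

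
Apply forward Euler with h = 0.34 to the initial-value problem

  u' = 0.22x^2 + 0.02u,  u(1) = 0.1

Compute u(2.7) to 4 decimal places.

Euler: u_{n+1} = u_n + h·f(x_n, u_n).
x=1.000000, u=0.100000: f=0.222000 → u ← 0.100000 + 0.34·0.222000 = 0.175480
x=1.340000, u=0.175480: f=0.398542 → u ← 0.175480 + 0.34·0.398542 = 0.310984
x=1.680000, u=0.310984: f=0.627148 → u ← 0.310984 + 0.34·0.627148 = 0.524214
x=2.020000, u=0.524214: f=0.908172 → u ← 0.524214 + 0.34·0.908172 = 0.832993
x=2.360000, u=0.832993: f=1.241972 → u ← 0.832993 + 0.34·1.241972 = 1.255263
u(2.7) ≈ 1.2553

1.2553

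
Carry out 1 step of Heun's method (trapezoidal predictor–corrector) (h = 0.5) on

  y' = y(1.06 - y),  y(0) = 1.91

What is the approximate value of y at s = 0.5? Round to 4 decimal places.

1.4936

Heun: k1 = f(s_n, y_n); k2 = f(s_n + h, y_n + h·k1); y_{n+1} = y_n + (h/2)·(k1 + k2).
s=0.000000, y=1.910000:
  k1 = f(0.000000, 1.910000) = -1.623500
  k2 = f(0.500000, 1.098250) = -0.042008
  y ← 1.910000 + (0.5/2)·(-1.623500 + (-0.042008)) = 1.493623
y(0.5) ≈ 1.4936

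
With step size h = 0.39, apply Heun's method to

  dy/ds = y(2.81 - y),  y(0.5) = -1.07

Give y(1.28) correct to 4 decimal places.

-91.2678

Heun: k1 = f(s_n, y_n); k2 = f(s_n + h, y_n + h·k1); y_{n+1} = y_n + (h/2)·(k1 + k2).
s=0.500000, y=-1.070000:
  k1 = f(0.500000, -1.070000) = -4.151600
  k2 = f(0.890000, -2.689124) = -14.787826
  y ← -1.070000 + (0.39/2)·(-4.151600 + (-14.787826)) = -4.763188
s=0.890000, y=-4.763188:
  k1 = f(0.890000, -4.763188) = -36.072520
  k2 = f(1.280000, -18.831471) = -407.540729
  y ← -4.763188 + (0.39/2)·(-36.072520 + (-407.540729)) = -91.267772
y(1.28) ≈ -91.2678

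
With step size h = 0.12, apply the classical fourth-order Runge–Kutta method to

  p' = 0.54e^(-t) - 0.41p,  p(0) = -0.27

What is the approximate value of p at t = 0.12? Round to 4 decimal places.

-0.1975

RK4: k1 = f(t_n, p_n); k2 = f(t_n + h/2, p_n + (h/2)·k1); k3 = f(t_n + h/2, p_n + (h/2)·k2); k4 = f(t_n + h, p_n + h·k3); p_{n+1} = p_n + (h/6)·(k1 + 2k2 + 2k3 + k4).
t=0.000000, p=-0.270000:
  k1 = f(0.000000, -0.270000) = 0.650700
  k2 = f(0.060000, -0.230958) = 0.603246
  k3 = f(0.060000, -0.233805) = 0.604413
  k4 = f(0.120000, -0.197470) = 0.559900
  p ← -0.270000 + (0.12/6)·(k1 + 2k2 + 2k3 + k4) = -0.197482
p(0.12) ≈ -0.1975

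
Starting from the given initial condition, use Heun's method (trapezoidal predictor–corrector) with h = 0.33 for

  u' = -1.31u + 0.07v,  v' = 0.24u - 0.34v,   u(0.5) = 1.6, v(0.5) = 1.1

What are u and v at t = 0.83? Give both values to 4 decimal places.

1.0778, 1.0767

Heun on (u,v): k1 = f(t_n, state_n); k2 = f(t_n + h, state_n + h·k1); state_{n+1} = state_n + (h/2)·(k1 + k2).
0.500000: (1.600000, 1.100000)
  k1 = (-2.019000, 0.010000)
  predictor → (0.933730, 1.103300)
  k2 = (-1.145955, -0.151027)
  → (1.077782, 1.076731)
(u(0.83), v(0.83)) ≈ (1.0778, 1.0767)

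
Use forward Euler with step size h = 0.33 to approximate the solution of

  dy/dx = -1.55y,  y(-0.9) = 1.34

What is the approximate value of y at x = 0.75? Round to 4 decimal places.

0.0373

Euler: y_{n+1} = y_n + h·f(x_n, y_n).
x=-0.900000, y=1.340000: f=-2.077000 → y ← 1.340000 + 0.33·(-2.077000) = 0.654590
x=-0.570000, y=0.654590: f=-1.014614 → y ← 0.654590 + 0.33·(-1.014614) = 0.319767
x=-0.240000, y=0.319767: f=-0.495639 → y ← 0.319767 + 0.33·(-0.495639) = 0.156206
x=0.090000, y=0.156206: f=-0.242120 → y ← 0.156206 + 0.33·(-0.242120) = 0.076307
x=0.420000, y=0.076307: f=-0.118275 → y ← 0.076307 + 0.33·(-0.118275) = 0.037276
y(0.75) ≈ 0.0373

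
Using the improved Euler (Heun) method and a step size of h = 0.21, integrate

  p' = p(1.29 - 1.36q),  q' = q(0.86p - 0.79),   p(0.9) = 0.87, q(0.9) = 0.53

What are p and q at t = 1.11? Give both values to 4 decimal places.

Heun on (p,q): k1 = f(t_n, state_n); k2 = f(t_n + h, state_n + h·k1); state_{n+1} = state_n + (h/2)·(k1 + k2).
0.900000: (0.870000, 0.530000)
  k1 = (0.495204, -0.022154)
  predictor → (0.973993, 0.525348)
  k2 = (0.560559, 0.025024)
  → (0.980855, 0.530301)
(p(1.11), q(1.11)) ≈ (0.9809, 0.5303)

0.9809, 0.5303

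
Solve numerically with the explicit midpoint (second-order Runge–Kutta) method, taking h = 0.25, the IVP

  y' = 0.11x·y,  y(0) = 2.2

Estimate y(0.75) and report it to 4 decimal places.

Midpoint: k1 = f(x_n, y_n); k2 = f(x_n + h/2, y_n + (h/2)·k1); y_{n+1} = y_n + h·k2.
x=0.000000, y=2.200000:
  k1 = f(0.000000, 2.200000) = 0.000000
  k2 = f(0.125000, 2.200000) = 0.030250
  y ← 2.200000 + 0.25·0.030250 = 2.207563
x=0.250000, y=2.207563:
  k1 = f(0.250000, 2.207563) = 0.060708
  k2 = f(0.375000, 2.215151) = 0.091375
  y ← 2.207563 + 0.25·0.091375 = 2.230406
x=0.500000, y=2.230406:
  k1 = f(0.500000, 2.230406) = 0.122672
  k2 = f(0.625000, 2.245740) = 0.154395
  y ← 2.230406 + 0.25·0.154395 = 2.269005
y(0.75) ≈ 2.2690

2.2690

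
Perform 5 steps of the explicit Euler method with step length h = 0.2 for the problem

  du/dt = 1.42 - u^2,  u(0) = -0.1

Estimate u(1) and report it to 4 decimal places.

1.0135

Euler: u_{n+1} = u_n + h·f(t_n, u_n).
t=0.000000, u=-0.100000: f=1.410000 → u ← -0.100000 + 0.2·1.410000 = 0.182000
t=0.200000, u=0.182000: f=1.386876 → u ← 0.182000 + 0.2·1.386876 = 0.459375
t=0.400000, u=0.459375: f=1.208974 → u ← 0.459375 + 0.2·1.208974 = 0.701170
t=0.600000, u=0.701170: f=0.928361 → u ← 0.701170 + 0.2·0.928361 = 0.886842
t=0.800000, u=0.886842: f=0.633511 → u ← 0.886842 + 0.2·0.633511 = 1.013544
u(1) ≈ 1.0135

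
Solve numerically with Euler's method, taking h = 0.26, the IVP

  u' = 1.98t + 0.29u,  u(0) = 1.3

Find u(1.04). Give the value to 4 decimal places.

2.5829

Euler: u_{n+1} = u_n + h·f(t_n, u_n).
t=0.000000, u=1.300000: f=0.377000 → u ← 1.300000 + 0.26·0.377000 = 1.398020
t=0.260000, u=1.398020: f=0.920226 → u ← 1.398020 + 0.26·0.920226 = 1.637279
t=0.520000, u=1.637279: f=1.504411 → u ← 1.637279 + 0.26·1.504411 = 2.028426
t=0.780000, u=2.028426: f=2.132643 → u ← 2.028426 + 0.26·2.132643 = 2.582913
u(1.04) ≈ 2.5829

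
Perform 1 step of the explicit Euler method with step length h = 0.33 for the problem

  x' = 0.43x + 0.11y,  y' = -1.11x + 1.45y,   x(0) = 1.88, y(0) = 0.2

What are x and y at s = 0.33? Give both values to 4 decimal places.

Euler on (x,y): x_{n+1} = x_n + h·x', y_{n+1} = y_n + h·y'.
0.000000: (1.880000, 0.200000); f=(0.830400, -1.796800) → (2.154032, -0.392944)
(x(0.33), y(0.33)) ≈ (2.1540, -0.3929)

2.1540, -0.3929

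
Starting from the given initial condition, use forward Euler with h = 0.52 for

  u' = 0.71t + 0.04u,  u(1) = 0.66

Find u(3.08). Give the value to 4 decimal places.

Euler: u_{n+1} = u_n + h·f(t_n, u_n).
t=1.000000, u=0.660000: f=0.736400 → u ← 0.660000 + 0.52·0.736400 = 1.042928
t=1.520000, u=1.042928: f=1.120917 → u ← 1.042928 + 0.52·1.120917 = 1.625805
t=2.040000, u=1.625805: f=1.513432 → u ← 1.625805 + 0.52·1.513432 = 2.412790
t=2.560000, u=2.412790: f=1.914112 → u ← 2.412790 + 0.52·1.914112 = 3.408128
u(3.08) ≈ 3.4081

3.4081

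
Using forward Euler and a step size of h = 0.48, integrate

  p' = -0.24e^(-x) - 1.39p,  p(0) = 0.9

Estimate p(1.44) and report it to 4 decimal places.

Euler: p_{n+1} = p_n + h·f(x_n, p_n).
x=0.000000, p=0.900000: f=-1.491000 → p ← 0.900000 + 0.48·(-1.491000) = 0.184320
x=0.480000, p=0.184320: f=-0.404713 → p ← 0.184320 + 0.48·(-0.404713) = -0.009942
x=0.960000, p=-0.009942: f=-0.078075 → p ← -0.009942 + 0.48·(-0.078075) = -0.047418
p(1.44) ≈ -0.0474

-0.0474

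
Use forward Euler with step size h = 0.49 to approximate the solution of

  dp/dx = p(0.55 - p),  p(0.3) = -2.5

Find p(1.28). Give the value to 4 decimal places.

Euler: p_{n+1} = p_n + h·f(x_n, p_n).
x=0.300000, p=-2.500000: f=-7.625000 → p ← -2.500000 + 0.49·(-7.625000) = -6.236250
x=0.790000, p=-6.236250: f=-42.320752 → p ← -6.236250 + 0.49·(-42.320752) = -26.973418
p(1.28) ≈ -26.9734

-26.9734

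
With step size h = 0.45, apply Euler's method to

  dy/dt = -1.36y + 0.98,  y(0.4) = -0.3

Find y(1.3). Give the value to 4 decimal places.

Euler: y_{n+1} = y_n + h·f(t_n, y_n).
t=0.400000, y=-0.300000: f=1.388000 → y ← -0.300000 + 0.45·1.388000 = 0.324600
t=0.850000, y=0.324600: f=0.538544 → y ← 0.324600 + 0.45·0.538544 = 0.566945
y(1.3) ≈ 0.5669

0.5669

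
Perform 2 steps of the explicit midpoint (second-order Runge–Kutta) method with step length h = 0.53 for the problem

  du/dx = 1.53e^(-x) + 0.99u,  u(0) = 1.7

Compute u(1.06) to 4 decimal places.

Midpoint: k1 = f(x_n, u_n); k2 = f(x_n + h/2, u_n + (h/2)·k1); u_{n+1} = u_n + h·k2.
x=0.000000, u=1.700000:
  k1 = f(0.000000, 1.700000) = 3.213000
  k2 = f(0.265000, 2.551445) = 3.699756
  u ← 1.700000 + 0.53·3.699756 = 3.660870
x=0.530000, u=3.660870:
  k1 = f(0.530000, 3.660870) = 4.524827
  k2 = f(0.795000, 4.859950) = 5.502270
  u ← 3.660870 + 0.53·5.502270 = 6.577073
u(1.06) ≈ 6.5771

6.5771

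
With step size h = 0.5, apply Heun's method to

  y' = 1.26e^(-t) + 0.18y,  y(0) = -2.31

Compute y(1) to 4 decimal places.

-1.8561

Heun: k1 = f(t_n, y_n); k2 = f(t_n + h, y_n + h·k1); y_{n+1} = y_n + (h/2)·(k1 + k2).
t=0.000000, y=-2.310000:
  k1 = f(0.000000, -2.310000) = 0.844200
  k2 = f(0.500000, -1.887900) = 0.424407
  y ← -2.310000 + (0.5/2)·(0.844200 + 0.424407) = -1.992848
t=0.500000, y=-1.992848:
  k1 = f(0.500000, -1.992848) = 0.405516
  k2 = f(1.000000, -1.790090) = 0.141312
  y ← -1.992848 + (0.5/2)·(0.405516 + 0.141312) = -1.856141
y(1) ≈ -1.8561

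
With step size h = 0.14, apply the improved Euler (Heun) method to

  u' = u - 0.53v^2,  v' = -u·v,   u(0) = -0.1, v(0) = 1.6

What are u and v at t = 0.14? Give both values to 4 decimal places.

-0.3209, 1.6457

Heun on (u,v): k1 = f(t_n, state_n); k2 = f(t_n + h, state_n + h·k1); state_{n+1} = state_n + (h/2)·(k1 + k2).
0.000000: (-0.100000, 1.600000)
  k1 = (-1.456800, 0.160000)
  predictor → (-0.303952, 1.622400)
  k2 = (-1.699008, 0.493132)
  → (-0.320907, 1.645719)
(u(0.14), v(0.14)) ≈ (-0.3209, 1.6457)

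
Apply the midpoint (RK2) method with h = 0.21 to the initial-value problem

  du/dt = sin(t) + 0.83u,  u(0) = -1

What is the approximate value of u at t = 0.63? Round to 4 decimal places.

-1.4572

Midpoint: k1 = f(t_n, u_n); k2 = f(t_n + h/2, u_n + (h/2)·k1); u_{n+1} = u_n + h·k2.
t=0.000000, u=-1.000000:
  k1 = f(0.000000, -1.000000) = -0.830000
  k2 = f(0.105000, -1.087150) = -0.797527
  u ← -1.000000 + 0.21·(-0.797527) = -1.167481
t=0.210000, u=-1.167481:
  k1 = f(0.210000, -1.167481) = -0.760549
  k2 = f(0.315000, -1.247338) = -0.725474
  u ← -1.167481 + 0.21·(-0.725474) = -1.319830
t=0.420000, u=-1.319830:
  k1 = f(0.420000, -1.319830) = -0.687699
  k2 = f(0.525000, -1.392039) = -0.654179
  u ← -1.319830 + 0.21·(-0.654179) = -1.457208
u(0.63) ≈ -1.4572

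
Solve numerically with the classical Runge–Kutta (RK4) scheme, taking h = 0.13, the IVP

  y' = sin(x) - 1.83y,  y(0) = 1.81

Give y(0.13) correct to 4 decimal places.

1.4346

RK4: k1 = f(x_n, y_n); k2 = f(x_n + h/2, y_n + (h/2)·k1); k3 = f(x_n + h/2, y_n + (h/2)·k2); k4 = f(x_n + h, y_n + h·k3); y_{n+1} = y_n + (h/6)·(k1 + 2k2 + 2k3 + k4).
x=0.000000, y=1.810000:
  k1 = f(0.000000, 1.810000) = -3.312300
  k2 = f(0.065000, 1.594701) = -2.853348
  k3 = f(0.065000, 1.624532) = -2.907940
  k4 = f(0.130000, 1.431968) = -2.490867
  y ← 1.810000 + (0.13/6)·(k1 + 2k2 + 2k3 + k4) = 1.434609
y(0.13) ≈ 1.4346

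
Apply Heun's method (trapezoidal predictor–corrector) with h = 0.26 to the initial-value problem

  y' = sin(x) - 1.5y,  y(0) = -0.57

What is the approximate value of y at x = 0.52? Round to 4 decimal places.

Heun: k1 = f(x_n, y_n); k2 = f(x_n + h, y_n + h·k1); y_{n+1} = y_n + (h/2)·(k1 + k2).
x=0.000000, y=-0.570000:
  k1 = f(0.000000, -0.570000) = 0.855000
  k2 = f(0.260000, -0.347700) = 0.778631
  y ← -0.570000 + (0.26/2)·(0.855000 + 0.778631) = -0.357628
x=0.260000, y=-0.357628:
  k1 = f(0.260000, -0.357628) = 0.793523
  k2 = f(0.520000, -0.151312) = 0.723848
  y ← -0.357628 + (0.26/2)·(0.793523 + 0.723848) = -0.160370
y(0.52) ≈ -0.1604

-0.1604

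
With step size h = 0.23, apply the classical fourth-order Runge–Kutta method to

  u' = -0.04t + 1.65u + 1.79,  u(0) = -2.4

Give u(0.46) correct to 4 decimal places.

-3.8995

RK4: k1 = f(t_n, u_n); k2 = f(t_n + h/2, u_n + (h/2)·k1); k3 = f(t_n + h/2, u_n + (h/2)·k2); k4 = f(t_n + h, u_n + h·k3); u_{n+1} = u_n + (h/6)·(k1 + 2k2 + 2k3 + k4).
t=0.000000, u=-2.400000:
  k1 = f(0.000000, -2.400000) = -2.170000
  k2 = f(0.115000, -2.649550) = -2.586357
  k3 = f(0.115000, -2.697431) = -2.665361
  k4 = f(0.230000, -3.013033) = -3.190705
  u ← -2.400000 + (0.23/6)·(k1 + 2k2 + 2k3 + k4) = -3.008125
t=0.230000, u=-3.008125:
  k1 = f(0.230000, -3.008125) = -3.182607
  k2 = f(0.345000, -3.374125) = -3.791107
  k3 = f(0.345000, -3.444103) = -3.906569
  k4 = f(0.460000, -3.906636) = -4.674350
  u ← -3.008125 + (0.23/6)·(k1 + 2k2 + 2k3 + k4) = -3.899464
u(0.46) ≈ -3.8995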